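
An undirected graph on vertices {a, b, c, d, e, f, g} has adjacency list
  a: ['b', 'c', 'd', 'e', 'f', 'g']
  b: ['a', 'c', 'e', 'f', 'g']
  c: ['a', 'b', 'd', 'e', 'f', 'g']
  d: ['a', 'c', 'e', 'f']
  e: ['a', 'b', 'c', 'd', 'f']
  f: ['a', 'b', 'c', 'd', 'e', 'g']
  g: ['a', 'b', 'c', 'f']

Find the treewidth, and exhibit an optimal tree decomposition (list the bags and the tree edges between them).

Treewidth 4.
Bags: B1 = {a, b, c, f, g}  B2 = {a, b, c, e, f}  B3 = {a, c, d, e, f}
Tree: B1–B2, B2–B3

Every bag has size at most 5, so the width is 5 − 1 = 4 and tw(G) ≤ 4. For the lower bound, the 5 vertices {a, b, c, f, g} are pairwise adjacent, and any tree decomposition puts a clique entirely inside one bag — forcing width ≥ 4. Hence tw(G) = 4 exactly.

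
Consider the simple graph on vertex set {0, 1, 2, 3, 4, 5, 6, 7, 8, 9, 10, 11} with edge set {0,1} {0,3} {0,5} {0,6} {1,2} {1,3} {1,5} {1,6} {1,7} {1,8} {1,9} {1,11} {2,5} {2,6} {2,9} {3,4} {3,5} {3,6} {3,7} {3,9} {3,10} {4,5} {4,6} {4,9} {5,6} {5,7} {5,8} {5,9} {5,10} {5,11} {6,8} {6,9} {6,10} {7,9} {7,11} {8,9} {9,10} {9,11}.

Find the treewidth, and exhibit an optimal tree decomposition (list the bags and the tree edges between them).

Treewidth 4.
One such decomposition:
Bags: B1 = {1, 2, 5, 6, 9}  B2 = {1, 3, 5, 6, 9}  B3 = {1, 3, 5, 7, 9}  B4 = {3, 4, 5, 6, 9}  B5 = {0, 1, 3, 5, 6}  B6 = {3, 5, 6, 9, 10}  B7 = {1, 5, 6, 8, 9}  B8 = {1, 5, 7, 9, 11}
Tree: B1–B2, B2–B3, B2–B4, B2–B5, B2–B6, B2–B7, B3–B8

Every bag has size at most 5, so the width is 5 − 1 = 4 and tw(G) ≤ 4. For the lower bound, the 5 vertices {0, 1, 3, 5, 6} are pairwise adjacent, and any tree decomposition puts a clique entirely inside one bag — forcing width ≥ 4. Hence tw(G) = 4 exactly.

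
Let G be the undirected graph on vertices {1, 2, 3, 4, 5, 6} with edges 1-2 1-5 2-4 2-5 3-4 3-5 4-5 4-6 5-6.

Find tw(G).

2

A width-2 tree decomposition is:
Bags: B1 = {3, 4, 5}  B2 = {4, 5, 6}  B3 = {2, 4, 5}  B4 = {1, 2, 5}
Tree: B1–B2, B1–B3, B3–B4
Every bag has size at most 3, so the width is 3 − 1 = 2 and tw(G) ≤ 2. For the lower bound, the 3 vertices {1, 2, 5} are pairwise adjacent, and any tree decomposition puts a clique entirely inside one bag — forcing width ≥ 2. Combining the bounds, tw(G) = 2.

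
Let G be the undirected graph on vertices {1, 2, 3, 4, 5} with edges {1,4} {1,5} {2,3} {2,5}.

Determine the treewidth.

1

A width-1 tree decomposition is:
Bags: B1 = {1, 4}  B2 = {1, 5}  B3 = {2, 5}  B4 = {2, 3}
Tree: B1–B2, B2–B3, B3–B4
The largest bag has 2 vertices, giving width 1; this decomposition certifies tw(G) ≤ 1. Any graph with an edge has treewidth ≥ 1, and G has the edge 4–1. Therefore the treewidth is 1.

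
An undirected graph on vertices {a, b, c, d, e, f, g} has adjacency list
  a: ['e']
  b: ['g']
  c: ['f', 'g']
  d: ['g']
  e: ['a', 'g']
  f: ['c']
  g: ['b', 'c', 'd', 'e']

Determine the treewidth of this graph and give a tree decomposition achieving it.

Each bag holds 2 vertices, so the decomposition has width 1, which upper-bounds the treewidth. Since G has at least one edge (e.g. g–c), it is not an edgeless graph, so tw(G) ≥ 1. Therefore the treewidth is 1.

Treewidth 1.
One optimal decomposition is:
Bags: B1 = {c, g}  B2 = {e, g}  B3 = {d, g}  B4 = {c, f}  B5 = {a, e}  B6 = {b, g}
Tree: B1–B2, B2–B3, B1–B4, B2–B5, B3–B6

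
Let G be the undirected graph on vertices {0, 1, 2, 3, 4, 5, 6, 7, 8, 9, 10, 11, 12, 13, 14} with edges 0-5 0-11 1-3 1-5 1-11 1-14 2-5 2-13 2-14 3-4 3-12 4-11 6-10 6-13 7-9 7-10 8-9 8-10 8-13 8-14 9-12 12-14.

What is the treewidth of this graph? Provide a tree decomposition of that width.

Treewidth 3.
Bags: B1 = {0, 4, 5, 11}  B2 = {1, 4, 5, 11}  B3 = {1, 3, 4, 5}  B4 = {1, 2, 3, 5}  B5 = {1, 2, 3, 14}  B6 = {2, 3, 12, 14}  B7 = {2, 12, 13, 14}  B8 = {8, 12, 13, 14}  B9 = {8, 9, 12, 13}  B10 = {6, 8, 9, 13}  B11 = {6, 8, 9, 10}  B12 = {6, 7, 9, 10}
Tree: B1–B2, B2–B3, B3–B4, B4–B5, B5–B6, B6–B7, B7–B8, B8–B9, B9–B10, B10–B11, B11–B12

Every bag has size at most 4, so the width is 4 − 1 = 3 and tw(G) ≤ 3. For the lower bound: the 4 vertex sets {0,4,11}, {5}, {1}, {2,3,12,14} are disjoint, each induces a connected subgraph, and every pair is joined by at least one edge of G. Contracting each set to a single vertex therefore yields K_{4} as a minor, and since treewidth is minor-monotone, tw(G) ≥ tw(K_{4}) = 3. The upper and lower bounds meet at 3, so that is the treewidth.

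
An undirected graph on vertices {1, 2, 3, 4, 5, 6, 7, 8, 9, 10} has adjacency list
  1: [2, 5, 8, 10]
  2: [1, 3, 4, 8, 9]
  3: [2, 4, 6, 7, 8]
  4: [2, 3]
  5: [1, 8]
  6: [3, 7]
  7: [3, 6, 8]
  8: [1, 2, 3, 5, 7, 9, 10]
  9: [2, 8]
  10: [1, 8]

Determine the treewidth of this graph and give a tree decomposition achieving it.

Treewidth 2.
One optimal decomposition is:
Bags: B1 = {2, 3, 8}  B2 = {3, 7, 8}  B3 = {2, 8, 9}  B4 = {1, 2, 8}  B5 = {2, 3, 4}  B6 = {1, 5, 8}  B7 = {3, 6, 7}  B8 = {1, 8, 10}
Tree: B1–B2, B1–B3, B3–B4, B1–B5, B4–B6, B2–B7, B6–B8

Every bag has size at most 3, so the width is 3 − 1 = 2 and tw(G) ≤ 2. For the lower bound, the 3 vertices {1, 2, 8} are pairwise adjacent, and any tree decomposition puts a clique entirely inside one bag — forcing width ≥ 2. Therefore the treewidth is 2.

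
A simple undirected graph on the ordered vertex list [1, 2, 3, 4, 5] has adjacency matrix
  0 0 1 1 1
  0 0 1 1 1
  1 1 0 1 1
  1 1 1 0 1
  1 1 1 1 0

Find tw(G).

3

A width-3 tree decomposition is:
Bags: B1 = {1, 3, 4, 5}  B2 = {2, 3, 4, 5}
Tree: B1–B2
The largest bag has 4 vertices, giving width 3; this decomposition certifies tw(G) ≤ 3. For the lower bound, the 4 vertices {1, 3, 4, 5} are pairwise adjacent, and any tree decomposition puts a clique entirely inside one bag — forcing width ≥ 3. Combining the bounds, tw(G) = 3.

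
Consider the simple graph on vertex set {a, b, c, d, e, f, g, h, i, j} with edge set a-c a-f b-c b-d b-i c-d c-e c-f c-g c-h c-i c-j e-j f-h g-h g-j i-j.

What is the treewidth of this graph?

2

A width-2 tree decomposition is:
Bags: B1 = {c, g, h}  B2 = {c, f, h}  B3 = {c, g, j}  B4 = {c, i, j}  B5 = {b, c, i}  B6 = {b, c, d}  B7 = {c, e, j}  B8 = {a, c, f}
Tree: B1–B2, B1–B3, B3–B4, B4–B5, B5–B6, B3–B7, B2–B8
The largest bag has 3 vertices, giving width 2; this decomposition certifies tw(G) ≤ 2. For the lower bound, the 3 vertices {b, c, d} are pairwise adjacent, and any tree decomposition puts a clique entirely inside one bag — forcing width ≥ 2. Therefore the treewidth is 2.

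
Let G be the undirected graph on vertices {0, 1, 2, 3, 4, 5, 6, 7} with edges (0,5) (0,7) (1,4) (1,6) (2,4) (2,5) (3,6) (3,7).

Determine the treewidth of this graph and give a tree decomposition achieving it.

Treewidth 2.
One optimal decomposition is:
Bags: B1 = {3, 6, 7}  B2 = {0, 6, 7}  B3 = {0, 5, 6}  B4 = {2, 5, 6}  B5 = {2, 4, 6}  B6 = {1, 4, 6}
Tree: B1–B2, B2–B3, B3–B4, B4–B5, B5–B6

The largest bag has 3 vertices, giving width 2; this decomposition certifies tw(G) ≤ 2. For the lower bound, G contains the cycle 6–3–7–0–5–2–4–1–6, so G is not a forest; only forests have treewidth ≤ 1, hence tw(G) ≥ 2. Combining the bounds, tw(G) = 2.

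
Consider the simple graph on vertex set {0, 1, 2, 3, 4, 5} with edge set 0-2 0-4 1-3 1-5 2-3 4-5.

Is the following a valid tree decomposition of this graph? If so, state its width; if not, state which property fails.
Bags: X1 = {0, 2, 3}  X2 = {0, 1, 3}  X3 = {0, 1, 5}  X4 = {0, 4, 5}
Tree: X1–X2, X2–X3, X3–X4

Yes; width 2.

Every vertex of G appears in some bag (union = {0, 1, 2, 3, 4, 5}); every edge is covered by a bag; and for each vertex v the set of bags containing v is connected in the bag tree. The decomposition is therefore valid. The largest bag has 3 vertices, so the width is 2.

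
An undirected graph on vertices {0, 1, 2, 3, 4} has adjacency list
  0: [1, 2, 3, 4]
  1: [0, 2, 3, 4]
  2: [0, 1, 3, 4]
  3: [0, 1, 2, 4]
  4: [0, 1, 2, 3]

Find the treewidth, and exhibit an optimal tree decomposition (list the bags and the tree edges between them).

With just one bag of size 5, the width is 5 − 1 = 4, so tw(G) ≤ 4. For the lower bound, the 5 vertices {0, 1, 2, 3, 4} are pairwise adjacent, and any tree decomposition puts a clique entirely inside one bag — forcing width ≥ 4. Combining the bounds, tw(G) = 4.

Treewidth 4.
One such decomposition:
Bags: B1 = {0, 1, 2, 3, 4}
Tree: (single bag)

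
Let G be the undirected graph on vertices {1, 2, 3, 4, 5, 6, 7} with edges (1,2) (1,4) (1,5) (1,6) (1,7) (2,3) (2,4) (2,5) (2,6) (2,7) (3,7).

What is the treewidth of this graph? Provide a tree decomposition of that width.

Every bag has size at most 3, so the width is 3 − 1 = 2 and tw(G) ≤ 2. Conversely, {1, 2, 4} is a clique of size 3, and the vertices of any clique must share a bag in every tree decomposition; so some bag has ≥ 3 vertices and tw(G) ≥ 2. The upper and lower bounds meet at 2, so that is the treewidth.

Treewidth 2.
One such decomposition:
Bags: B1 = {1, 2, 7}  B2 = {2, 3, 7}  B3 = {1, 2, 5}  B4 = {1, 2, 6}  B5 = {1, 2, 4}
Tree: B1–B2, B1–B3, B3–B4, B1–B5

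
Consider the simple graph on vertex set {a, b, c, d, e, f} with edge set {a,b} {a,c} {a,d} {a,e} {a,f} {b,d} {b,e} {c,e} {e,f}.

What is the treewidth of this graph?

2

A width-2 tree decomposition is:
Bags: B1 = {a, b, e}  B2 = {a, c, e}  B3 = {a, e, f}  B4 = {a, b, d}
Tree: B1–B2, B2–B3, B1–B4
Every bag has size at most 3, so the width is 3 − 1 = 2 and tw(G) ≤ 2. For the lower bound, the 3 vertices {a, b, d} are pairwise adjacent, and any tree decomposition puts a clique entirely inside one bag — forcing width ≥ 2. Hence tw(G) = 2 exactly.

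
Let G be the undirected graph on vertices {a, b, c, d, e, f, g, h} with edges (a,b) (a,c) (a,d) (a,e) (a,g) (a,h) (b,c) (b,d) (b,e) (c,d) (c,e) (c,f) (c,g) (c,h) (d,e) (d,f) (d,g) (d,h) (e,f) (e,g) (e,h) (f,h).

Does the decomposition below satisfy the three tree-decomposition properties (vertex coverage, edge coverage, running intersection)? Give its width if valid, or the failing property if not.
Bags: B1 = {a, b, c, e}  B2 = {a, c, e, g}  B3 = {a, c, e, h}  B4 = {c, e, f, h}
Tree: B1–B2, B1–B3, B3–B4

No — vertex d appears in no bag.

A tree decomposition must satisfy three properties: every vertex lies in some bag; for every edge, both endpoints lie together in some bag; and for every vertex, the bags containing it form a connected subtree. Here vertex d appears in no bag, so the decomposition is invalid.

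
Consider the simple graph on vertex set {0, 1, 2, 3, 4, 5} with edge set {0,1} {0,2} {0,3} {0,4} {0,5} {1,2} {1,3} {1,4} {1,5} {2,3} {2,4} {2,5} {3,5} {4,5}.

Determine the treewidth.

4

A width-4 tree decomposition is:
Bags: B1 = {0, 1, 2, 3, 5}  B2 = {0, 1, 2, 4, 5}
Tree: B1–B2
Each bag holds 5 vertices, so the decomposition has width 4, which upper-bounds the treewidth. For the lower bound, the 5 vertices {0, 1, 2, 3, 5} are pairwise adjacent, and any tree decomposition puts a clique entirely inside one bag — forcing width ≥ 4. Hence tw(G) = 4 exactly.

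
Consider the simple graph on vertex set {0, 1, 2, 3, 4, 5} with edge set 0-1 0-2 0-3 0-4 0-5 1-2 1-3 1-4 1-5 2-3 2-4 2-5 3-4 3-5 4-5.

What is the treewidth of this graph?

5

A width-5 tree decomposition is:
Bags: B1 = {0, 1, 2, 3, 4, 5}
Tree: (single bag)
A single bag containing all 6 vertices is trivially a valid decomposition of width 5. Conversely, {0, 1, 2, 3, 4, 5} is a clique of size 6, and the vertices of any clique must share a bag in every tree decomposition; so some bag has ≥ 6 vertices and tw(G) ≥ 5. Hence tw(G) = 5 exactly.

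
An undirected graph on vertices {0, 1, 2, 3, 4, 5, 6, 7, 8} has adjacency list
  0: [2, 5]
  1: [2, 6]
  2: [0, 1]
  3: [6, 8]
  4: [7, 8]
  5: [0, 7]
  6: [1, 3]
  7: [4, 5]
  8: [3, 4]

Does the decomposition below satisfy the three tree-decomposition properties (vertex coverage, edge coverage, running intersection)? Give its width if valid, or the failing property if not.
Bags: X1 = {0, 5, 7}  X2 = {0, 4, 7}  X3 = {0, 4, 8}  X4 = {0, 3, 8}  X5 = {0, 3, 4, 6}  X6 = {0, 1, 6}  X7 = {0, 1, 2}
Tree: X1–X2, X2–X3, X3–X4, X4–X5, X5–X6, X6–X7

A tree decomposition must satisfy three properties: every vertex lies in some bag; for every edge, both endpoints lie together in some bag; and for every vertex, the bags containing it form a connected subtree. Here bags containing vertex 4 are not connected in the tree, so the decomposition is invalid.

No — bags containing vertex 4 are not connected in the tree.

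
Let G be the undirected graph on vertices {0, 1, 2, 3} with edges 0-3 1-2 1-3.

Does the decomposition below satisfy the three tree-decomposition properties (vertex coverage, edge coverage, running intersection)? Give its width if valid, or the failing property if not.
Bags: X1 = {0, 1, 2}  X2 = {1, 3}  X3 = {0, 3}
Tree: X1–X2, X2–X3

No — bags containing vertex 0 are not connected in the tree.

A tree decomposition must satisfy three properties: every vertex lies in some bag; for every edge, both endpoints lie together in some bag; and for every vertex, the bags containing it form a connected subtree. Here bags containing vertex 0 are not connected in the tree, so the decomposition is invalid.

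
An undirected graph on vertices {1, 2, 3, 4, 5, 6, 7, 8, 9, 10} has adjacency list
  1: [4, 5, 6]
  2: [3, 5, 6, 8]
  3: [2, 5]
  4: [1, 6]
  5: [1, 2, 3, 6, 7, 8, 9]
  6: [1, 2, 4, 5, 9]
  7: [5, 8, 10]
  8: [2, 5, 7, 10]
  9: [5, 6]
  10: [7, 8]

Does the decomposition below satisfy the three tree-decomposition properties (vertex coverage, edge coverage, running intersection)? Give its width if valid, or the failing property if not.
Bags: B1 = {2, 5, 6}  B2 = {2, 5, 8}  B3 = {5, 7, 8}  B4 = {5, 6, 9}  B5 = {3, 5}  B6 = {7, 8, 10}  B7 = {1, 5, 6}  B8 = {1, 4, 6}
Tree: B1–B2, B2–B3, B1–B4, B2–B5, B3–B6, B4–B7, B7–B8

A tree decomposition must satisfy three properties: every vertex lies in some bag; for every edge, both endpoints lie together in some bag; and for every vertex, the bags containing it form a connected subtree. Here edge (2,3) lies in no bag, so the decomposition is invalid.

No — edge (2,3) lies in no bag.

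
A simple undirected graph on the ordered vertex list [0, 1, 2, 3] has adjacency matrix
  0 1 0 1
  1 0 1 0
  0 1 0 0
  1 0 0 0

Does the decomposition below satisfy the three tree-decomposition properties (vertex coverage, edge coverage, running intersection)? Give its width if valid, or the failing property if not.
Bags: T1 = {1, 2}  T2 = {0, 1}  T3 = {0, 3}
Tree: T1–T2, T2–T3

Yes; width 1.

Every vertex of G appears in some bag (union = {0, 1, 2, 3}); every edge is covered by a bag; and for each vertex v the set of bags containing v is connected in the bag tree. The decomposition is therefore valid. The largest bag has 2 vertices, so the width is 1.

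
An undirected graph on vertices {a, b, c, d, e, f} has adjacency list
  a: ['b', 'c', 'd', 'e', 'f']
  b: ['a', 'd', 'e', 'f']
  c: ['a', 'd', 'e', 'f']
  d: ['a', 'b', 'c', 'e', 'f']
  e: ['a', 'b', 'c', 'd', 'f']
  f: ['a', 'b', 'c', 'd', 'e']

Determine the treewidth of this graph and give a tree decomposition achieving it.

Every bag has size at most 5, so the width is 5 − 1 = 4 and tw(G) ≤ 4. Conversely, {a, c, d, e, f} is a clique of size 5, and the vertices of any clique must share a bag in every tree decomposition; so some bag has ≥ 5 vertices and tw(G) ≥ 4. Therefore the treewidth is 4.

Treewidth 4.
Bags: B1 = {a, c, d, e, f}  B2 = {a, b, d, e, f}
Tree: B1–B2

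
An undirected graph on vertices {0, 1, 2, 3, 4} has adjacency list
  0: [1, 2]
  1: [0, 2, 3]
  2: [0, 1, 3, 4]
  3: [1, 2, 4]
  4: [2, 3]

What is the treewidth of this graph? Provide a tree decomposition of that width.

Each bag holds 3 vertices, so the decomposition has width 2, which upper-bounds the treewidth. Conversely, {0, 1, 2} is a clique of size 3, and the vertices of any clique must share a bag in every tree decomposition; so some bag has ≥ 3 vertices and tw(G) ≥ 2. Combining the bounds, tw(G) = 2.

Treewidth 2.
One optimal decomposition is:
Bags: B1 = {1, 2, 3}  B2 = {0, 1, 2}  B3 = {2, 3, 4}
Tree: B1–B2, B1–B3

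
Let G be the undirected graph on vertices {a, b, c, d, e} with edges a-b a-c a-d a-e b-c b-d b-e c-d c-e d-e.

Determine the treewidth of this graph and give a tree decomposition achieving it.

With just one bag of size 5, the width is 5 − 1 = 4, so tw(G) ≤ 4. For the lower bound, the 5 vertices {a, b, c, d, e} are pairwise adjacent, and any tree decomposition puts a clique entirely inside one bag — forcing width ≥ 4. Combining the bounds, tw(G) = 4.

Treewidth 4.
One optimal decomposition is:
Bags: B1 = {a, b, c, d, e}
Tree: (single bag)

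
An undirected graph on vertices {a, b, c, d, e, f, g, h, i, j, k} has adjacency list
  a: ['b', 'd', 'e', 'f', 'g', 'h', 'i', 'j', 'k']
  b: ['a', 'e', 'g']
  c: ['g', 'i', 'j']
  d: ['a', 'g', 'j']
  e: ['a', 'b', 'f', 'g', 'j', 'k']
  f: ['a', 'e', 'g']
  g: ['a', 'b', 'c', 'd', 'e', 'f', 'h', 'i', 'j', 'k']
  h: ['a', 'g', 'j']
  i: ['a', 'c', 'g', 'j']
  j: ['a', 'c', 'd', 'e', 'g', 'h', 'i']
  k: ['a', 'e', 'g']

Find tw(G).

3

A width-3 tree decomposition is:
Bags: B1 = {a, e, g, j}  B2 = {a, e, f, g}  B3 = {a, e, g, k}  B4 = {a, d, g, j}  B5 = {a, g, i, j}  B6 = {c, g, i, j}  B7 = {a, g, h, j}  B8 = {a, b, e, g}
Tree: B1–B2, B2–B3, B1–B4, B4–B5, B5–B6, B5–B7, B1–B8
Every bag has size at most 4, so the width is 4 − 1 = 3 and tw(G) ≤ 3. Conversely, {c, g, i, j} is a clique of size 4, and the vertices of any clique must share a bag in every tree decomposition; so some bag has ≥ 4 vertices and tw(G) ≥ 3. Hence tw(G) = 3 exactly.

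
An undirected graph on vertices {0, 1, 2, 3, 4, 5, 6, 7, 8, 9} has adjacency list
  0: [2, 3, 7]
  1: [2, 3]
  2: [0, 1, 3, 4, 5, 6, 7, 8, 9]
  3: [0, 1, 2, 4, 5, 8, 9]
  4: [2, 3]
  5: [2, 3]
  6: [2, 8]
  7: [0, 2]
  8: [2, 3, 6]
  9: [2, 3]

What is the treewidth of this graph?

A width-2 tree decomposition is:
Bags: B1 = {2, 3, 9}  B2 = {2, 3, 8}  B3 = {2, 3, 4}  B4 = {1, 2, 3}  B5 = {2, 6, 8}  B6 = {2, 3, 5}  B7 = {0, 2, 3}  B8 = {0, 2, 7}
Tree: B1–B2, B1–B3, B1–B4, B2–B5, B3–B6, B6–B7, B7–B8
Each bag holds 3 vertices, so the decomposition has width 2, which upper-bounds the treewidth. On the other hand G contains the 3-clique {0, 2, 3}. A clique must lie in a single bag of any decomposition, so no decomposition can have width below 2. Hence tw(G) = 2 exactly.

2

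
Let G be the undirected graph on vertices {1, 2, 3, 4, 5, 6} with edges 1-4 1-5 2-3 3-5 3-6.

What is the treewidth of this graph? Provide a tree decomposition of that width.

Treewidth 1.
One optimal decomposition is:
Bags: B1 = {2, 3}  B2 = {3, 5}  B3 = {1, 5}  B4 = {3, 6}  B5 = {1, 4}
Tree: B1–B2, B2–B3, B2–B4, B3–B5

Each bag holds 2 vertices, so the decomposition has width 1, which upper-bounds the treewidth. Since G has at least one edge (e.g. 2–3), it is not an edgeless graph, so tw(G) ≥ 1. The upper and lower bounds meet at 1, so that is the treewidth.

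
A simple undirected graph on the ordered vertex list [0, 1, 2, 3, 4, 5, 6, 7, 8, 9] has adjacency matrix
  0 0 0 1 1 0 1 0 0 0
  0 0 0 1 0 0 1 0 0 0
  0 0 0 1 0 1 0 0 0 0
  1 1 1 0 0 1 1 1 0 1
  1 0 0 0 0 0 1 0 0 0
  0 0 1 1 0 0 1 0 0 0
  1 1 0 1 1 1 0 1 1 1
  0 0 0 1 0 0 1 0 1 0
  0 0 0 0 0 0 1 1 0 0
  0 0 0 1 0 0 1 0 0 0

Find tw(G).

A width-2 tree decomposition is:
Bags: B1 = {0, 3, 6}  B2 = {3, 6, 9}  B3 = {3, 5, 6}  B4 = {3, 6, 7}  B5 = {2, 3, 5}  B6 = {1, 3, 6}  B7 = {6, 7, 8}  B8 = {0, 4, 6}
Tree: B1–B2, B2–B3, B1–B4, B3–B5, B2–B6, B4–B7, B1–B8
Every bag has size at most 3, so the width is 3 − 1 = 2 and tw(G) ≤ 2. For the lower bound, the 3 vertices {2, 3, 5} are pairwise adjacent, and any tree decomposition puts a clique entirely inside one bag — forcing width ≥ 2. Hence tw(G) = 2 exactly.

2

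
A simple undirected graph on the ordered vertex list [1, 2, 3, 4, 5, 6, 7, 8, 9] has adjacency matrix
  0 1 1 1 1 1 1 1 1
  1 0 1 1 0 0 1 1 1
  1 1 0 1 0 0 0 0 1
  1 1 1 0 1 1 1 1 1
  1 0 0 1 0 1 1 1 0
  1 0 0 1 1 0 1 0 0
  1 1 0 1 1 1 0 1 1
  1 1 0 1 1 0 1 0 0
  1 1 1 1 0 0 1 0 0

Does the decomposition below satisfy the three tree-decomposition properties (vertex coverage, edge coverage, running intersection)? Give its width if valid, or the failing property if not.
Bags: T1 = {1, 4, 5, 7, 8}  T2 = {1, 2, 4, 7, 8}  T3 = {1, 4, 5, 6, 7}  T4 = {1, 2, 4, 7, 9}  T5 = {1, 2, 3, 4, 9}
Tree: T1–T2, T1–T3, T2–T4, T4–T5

Every vertex of G appears in some bag (union = {1, 2, 3, 4, 5, 6, 7, 8, 9}); every edge is covered by a bag; and for each vertex v the set of bags containing v is connected in the bag tree. The decomposition is therefore valid. The largest bag has 5 vertices, so the width is 4.

Yes; width 4.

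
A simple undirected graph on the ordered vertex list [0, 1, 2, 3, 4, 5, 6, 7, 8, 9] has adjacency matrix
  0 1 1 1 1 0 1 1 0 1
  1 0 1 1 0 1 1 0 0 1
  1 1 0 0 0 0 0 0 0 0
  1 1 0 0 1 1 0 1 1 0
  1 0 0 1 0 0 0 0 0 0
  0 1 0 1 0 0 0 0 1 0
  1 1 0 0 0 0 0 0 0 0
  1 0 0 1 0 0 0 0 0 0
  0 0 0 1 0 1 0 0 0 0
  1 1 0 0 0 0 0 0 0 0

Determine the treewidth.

2

A width-2 tree decomposition is:
Bags: B1 = {1, 3, 5}  B2 = {0, 1, 3}  B3 = {0, 3, 4}  B4 = {3, 5, 8}  B5 = {0, 3, 7}  B6 = {0, 1, 2}  B7 = {0, 1, 9}  B8 = {0, 1, 6}
Tree: B1–B2, B2–B3, B1–B4, B3–B5, B2–B6, B6–B7, B7–B8
The largest bag has 3 vertices, giving width 2; this decomposition certifies tw(G) ≤ 2. Conversely, {0, 1, 9} is a clique of size 3, and the vertices of any clique must share a bag in every tree decomposition; so some bag has ≥ 3 vertices and tw(G) ≥ 2. Hence tw(G) = 2 exactly.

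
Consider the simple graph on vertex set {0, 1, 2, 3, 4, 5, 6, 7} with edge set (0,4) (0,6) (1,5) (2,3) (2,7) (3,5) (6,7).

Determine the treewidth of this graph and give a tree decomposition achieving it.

The largest bag has 2 vertices, giving width 1; this decomposition certifies tw(G) ≤ 1. G has an edge, so its treewidth is at least 1. Therefore the treewidth is 1.

Treewidth 1.
One such decomposition:
Bags: B1 = {1, 5}  B2 = {3, 5}  B3 = {2, 3}  B4 = {2, 7}  B5 = {6, 7}  B6 = {0, 6}  B7 = {0, 4}
Tree: B1–B2, B2–B3, B3–B4, B4–B5, B5–B6, B6–B7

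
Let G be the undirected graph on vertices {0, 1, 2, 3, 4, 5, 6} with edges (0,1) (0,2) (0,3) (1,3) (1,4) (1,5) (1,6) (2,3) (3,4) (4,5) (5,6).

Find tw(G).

2

A width-2 tree decomposition is:
Bags: B1 = {1, 3, 4}  B2 = {1, 4, 5}  B3 = {0, 1, 3}  B4 = {1, 5, 6}  B5 = {0, 2, 3}
Tree: B1–B2, B1–B3, B2–B4, B3–B5
Each bag holds 3 vertices, so the decomposition has width 2, which upper-bounds the treewidth. On the other hand G contains the 3-clique {0, 1, 3}. A clique must lie in a single bag of any decomposition, so no decomposition can have width below 2. Combining the bounds, tw(G) = 2.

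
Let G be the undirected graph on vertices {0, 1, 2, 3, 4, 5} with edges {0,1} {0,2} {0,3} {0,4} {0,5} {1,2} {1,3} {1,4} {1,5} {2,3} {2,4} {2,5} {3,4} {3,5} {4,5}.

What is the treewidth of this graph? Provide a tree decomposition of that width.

A single bag containing all 6 vertices is trivially a valid decomposition of width 5. For the lower bound, the 6 vertices {0, 1, 2, 3, 4, 5} are pairwise adjacent, and any tree decomposition puts a clique entirely inside one bag — forcing width ≥ 5. Hence tw(G) = 5 exactly.

Treewidth 5.
One optimal decomposition is:
Bags: B1 = {0, 1, 2, 3, 4, 5}
Tree: (single bag)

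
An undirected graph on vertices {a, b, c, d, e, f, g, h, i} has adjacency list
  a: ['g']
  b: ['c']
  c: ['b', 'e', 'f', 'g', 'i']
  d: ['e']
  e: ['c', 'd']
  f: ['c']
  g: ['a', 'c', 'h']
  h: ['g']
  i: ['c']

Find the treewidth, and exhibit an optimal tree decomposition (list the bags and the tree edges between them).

Every bag has size at most 2, so the width is 2 − 1 = 1 and tw(G) ≤ 1. Any graph with an edge has treewidth ≥ 1, and G has the edge f–c. Hence tw(G) = 1 exactly.

Treewidth 1.
Bags: B1 = {c, f}  B2 = {c, e}  B3 = {b, c}  B4 = {c, g}  B5 = {a, g}  B6 = {d, e}  B7 = {c, i}  B8 = {g, h}
Tree: B1–B2, B2–B3, B2–B4, B4–B5, B2–B6, B3–B7, B4–B8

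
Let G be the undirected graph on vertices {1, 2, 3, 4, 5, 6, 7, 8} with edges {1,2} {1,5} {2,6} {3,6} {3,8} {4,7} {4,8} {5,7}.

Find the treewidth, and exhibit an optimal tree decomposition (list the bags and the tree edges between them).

Each bag holds 3 vertices, so the decomposition has width 2, which upper-bounds the treewidth. The edges 1–5–7–4–8–3–6–2–1 form a cycle, so G is not a tree and its treewidth is at least 2. The upper and lower bounds meet at 2, so that is the treewidth.

Treewidth 2.
One optimal decomposition is:
Bags: B1 = {1, 5, 7}  B2 = {1, 4, 7}  B3 = {1, 4, 8}  B4 = {1, 3, 8}  B5 = {1, 3, 6}  B6 = {1, 2, 6}
Tree: B1–B2, B2–B3, B3–B4, B4–B5, B5–B6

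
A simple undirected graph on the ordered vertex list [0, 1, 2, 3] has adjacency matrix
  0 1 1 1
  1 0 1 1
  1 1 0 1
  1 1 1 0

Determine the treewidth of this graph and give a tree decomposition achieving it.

With just one bag of size 4, the width is 4 − 1 = 3, so tw(G) ≤ 3. For the lower bound, the 4 vertices {0, 1, 2, 3} are pairwise adjacent, and any tree decomposition puts a clique entirely inside one bag — forcing width ≥ 3. Hence tw(G) = 3 exactly.

Treewidth 3.
Bags: B1 = {0, 1, 2, 3}
Tree: (single bag)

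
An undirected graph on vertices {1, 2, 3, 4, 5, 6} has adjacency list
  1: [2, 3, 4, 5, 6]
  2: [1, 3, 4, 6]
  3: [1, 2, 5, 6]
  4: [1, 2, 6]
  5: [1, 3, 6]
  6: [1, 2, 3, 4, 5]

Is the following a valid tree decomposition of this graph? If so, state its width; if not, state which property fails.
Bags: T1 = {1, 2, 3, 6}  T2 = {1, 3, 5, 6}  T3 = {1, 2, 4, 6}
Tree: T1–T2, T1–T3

Yes; width 3.

Checking the three conditions: (i) the bags cover all of {1, 2, 3, 4, 5, 6}; (ii) for each edge, some bag contains both endpoints; (iii) the bags containing any fixed vertex form a subtree. All hold, so the decomposition is valid with width 4 − 1 = 3.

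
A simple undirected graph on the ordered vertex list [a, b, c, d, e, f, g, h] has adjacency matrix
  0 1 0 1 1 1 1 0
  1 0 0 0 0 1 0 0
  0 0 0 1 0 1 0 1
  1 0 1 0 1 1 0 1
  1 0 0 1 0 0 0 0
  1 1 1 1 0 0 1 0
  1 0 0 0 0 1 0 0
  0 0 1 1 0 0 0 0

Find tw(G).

A width-2 tree decomposition is:
Bags: B1 = {c, d, f}  B2 = {a, d, f}  B3 = {a, d, e}  B4 = {a, b, f}  B5 = {a, f, g}  B6 = {c, d, h}
Tree: B1–B2, B2–B3, B2–B4, B4–B5, B1–B6
Each bag holds 3 vertices, so the decomposition has width 2, which upper-bounds the treewidth. On the other hand G contains the 3-clique {a, d, e}. A clique must lie in a single bag of any decomposition, so no decomposition can have width below 2. The upper and lower bounds meet at 2, so that is the treewidth.

2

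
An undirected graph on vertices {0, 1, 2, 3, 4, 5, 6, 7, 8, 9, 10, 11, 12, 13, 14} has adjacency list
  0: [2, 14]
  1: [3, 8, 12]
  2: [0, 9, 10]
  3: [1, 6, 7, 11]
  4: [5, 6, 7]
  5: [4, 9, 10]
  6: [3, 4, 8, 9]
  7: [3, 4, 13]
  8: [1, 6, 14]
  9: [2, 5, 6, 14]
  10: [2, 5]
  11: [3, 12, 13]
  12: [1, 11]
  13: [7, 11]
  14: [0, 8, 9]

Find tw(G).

3

A width-3 tree decomposition is:
Bags: B1 = {1, 11, 12, 13}  B2 = {1, 3, 11, 13}  B3 = {1, 3, 7, 13}  B4 = {1, 3, 7, 8}  B5 = {3, 6, 7, 8}  B6 = {4, 6, 7, 8}  B7 = {4, 6, 8, 14}  B8 = {4, 6, 9, 14}  B9 = {4, 5, 9, 14}  B10 = {0, 5, 9, 14}  B11 = {0, 2, 5, 9}  B12 = {0, 2, 5, 10}
Tree: B1–B2, B2–B3, B3–B4, B4–B5, B5–B6, B6–B7, B7–B8, B8–B9, B9–B10, B10–B11, B11–B12
The largest bag has 4 vertices, giving width 3; this decomposition certifies tw(G) ≤ 3. For the lower bound: the 4 vertex sets {11,12,13}, {1}, {3}, {4,6,7,8} are disjoint, each induces a connected subgraph, and every pair is joined by at least one edge of G. Contracting each set to a single vertex therefore yields K_{4} as a minor, and since treewidth is minor-monotone, tw(G) ≥ tw(K_{4}) = 3. The upper and lower bounds meet at 3, so that is the treewidth.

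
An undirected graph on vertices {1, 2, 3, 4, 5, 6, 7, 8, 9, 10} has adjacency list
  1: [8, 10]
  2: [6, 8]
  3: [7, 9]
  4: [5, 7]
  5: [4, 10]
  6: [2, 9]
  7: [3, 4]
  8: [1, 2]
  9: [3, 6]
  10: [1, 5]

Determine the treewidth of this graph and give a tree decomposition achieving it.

Treewidth 2.
One such decomposition:
Bags: B1 = {2, 6, 8}  B2 = {1, 6, 8}  B3 = {1, 6, 10}  B4 = {5, 6, 10}  B5 = {4, 5, 6}  B6 = {4, 6, 7}  B7 = {3, 6, 7}  B8 = {3, 6, 9}
Tree: B1–B2, B2–B3, B3–B4, B4–B5, B5–B6, B6–B7, B7–B8

Each bag holds 3 vertices, so the decomposition has width 2, which upper-bounds the treewidth. Since 6–2–8–1–10–5–4–7–3–9–6 is a cycle in G, G is not acyclic. Forests are exactly the graphs of treewidth ≤ 1, so tw(G) ≥ 2. Hence tw(G) = 2 exactly.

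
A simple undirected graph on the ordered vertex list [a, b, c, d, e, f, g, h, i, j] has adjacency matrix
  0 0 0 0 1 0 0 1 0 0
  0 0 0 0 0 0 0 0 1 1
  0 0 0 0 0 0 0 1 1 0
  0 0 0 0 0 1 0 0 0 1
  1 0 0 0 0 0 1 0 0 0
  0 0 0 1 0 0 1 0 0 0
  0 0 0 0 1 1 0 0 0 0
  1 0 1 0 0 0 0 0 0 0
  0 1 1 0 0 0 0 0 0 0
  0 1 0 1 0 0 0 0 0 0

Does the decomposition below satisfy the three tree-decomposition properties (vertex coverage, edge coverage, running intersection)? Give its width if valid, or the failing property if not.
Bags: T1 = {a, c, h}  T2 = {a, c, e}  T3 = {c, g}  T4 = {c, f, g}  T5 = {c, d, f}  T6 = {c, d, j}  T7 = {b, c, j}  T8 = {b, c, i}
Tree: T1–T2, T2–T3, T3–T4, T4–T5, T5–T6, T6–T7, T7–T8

No — edge (e,g) lies in no bag.

A tree decomposition must satisfy three properties: every vertex lies in some bag; for every edge, both endpoints lie together in some bag; and for every vertex, the bags containing it form a connected subtree. Here edge (e,g) lies in no bag, so the decomposition is invalid.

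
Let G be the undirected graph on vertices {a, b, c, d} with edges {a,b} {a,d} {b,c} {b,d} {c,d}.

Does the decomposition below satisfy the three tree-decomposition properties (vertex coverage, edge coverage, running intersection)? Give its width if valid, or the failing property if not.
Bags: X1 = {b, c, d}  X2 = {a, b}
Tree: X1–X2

A tree decomposition must satisfy three properties: every vertex lies in some bag; for every edge, both endpoints lie together in some bag; and for every vertex, the bags containing it form a connected subtree. Here edge (d,a) lies in no bag, so the decomposition is invalid.

No — edge (d,a) lies in no bag.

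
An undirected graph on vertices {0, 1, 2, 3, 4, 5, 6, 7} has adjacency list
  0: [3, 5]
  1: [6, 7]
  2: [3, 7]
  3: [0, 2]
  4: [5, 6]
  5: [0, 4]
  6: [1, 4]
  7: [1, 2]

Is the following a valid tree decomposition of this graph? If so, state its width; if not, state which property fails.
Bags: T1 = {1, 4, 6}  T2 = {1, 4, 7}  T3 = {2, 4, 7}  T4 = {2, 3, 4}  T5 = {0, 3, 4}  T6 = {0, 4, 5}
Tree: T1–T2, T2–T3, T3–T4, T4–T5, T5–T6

Yes; width 2.

Vertex coverage: the bags together contain {0, 1, 2, 3, 4, 5, 6, 7}, the full vertex set. Edge coverage: each edge of G has both endpoints in at least one bag. Running intersection: for every vertex, the bags containing it form a connected subtree. All three properties hold, so this is a valid tree decomposition of width max|bag| − 1 = 2, and hence tw(G) ≤ 2.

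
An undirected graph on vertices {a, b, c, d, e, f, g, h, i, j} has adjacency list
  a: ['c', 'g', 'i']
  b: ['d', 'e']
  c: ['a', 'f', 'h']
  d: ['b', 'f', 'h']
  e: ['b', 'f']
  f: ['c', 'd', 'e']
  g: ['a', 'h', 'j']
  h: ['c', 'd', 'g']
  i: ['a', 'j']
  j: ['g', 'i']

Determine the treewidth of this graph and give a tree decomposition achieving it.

Treewidth 2.
One such decomposition:
Bags: B1 = {b, d, e}  B2 = {d, e, f}  B3 = {d, f, h}  B4 = {c, f, h}  B5 = {c, g, h}  B6 = {a, c, g}  B7 = {a, g, j}  B8 = {a, i, j}
Tree: B1–B2, B2–B3, B3–B4, B4–B5, B5–B6, B6–B7, B7–B8

Every bag has size at most 3, so the width is 3 − 1 = 2 and tw(G) ≤ 2. The edges b–e–f–d–b form a cycle, so G is not a tree and its treewidth is at least 2. The upper and lower bounds meet at 2, so that is the treewidth.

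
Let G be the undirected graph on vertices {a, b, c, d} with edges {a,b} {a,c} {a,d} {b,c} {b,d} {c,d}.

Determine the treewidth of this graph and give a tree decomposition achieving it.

A single bag containing all 4 vertices is trivially a valid decomposition of width 3. For the lower bound, the 4 vertices {a, b, c, d} are pairwise adjacent, and any tree decomposition puts a clique entirely inside one bag — forcing width ≥ 3. Therefore the treewidth is 3.

Treewidth 3.
Bags: B1 = {a, b, c, d}
Tree: (single bag)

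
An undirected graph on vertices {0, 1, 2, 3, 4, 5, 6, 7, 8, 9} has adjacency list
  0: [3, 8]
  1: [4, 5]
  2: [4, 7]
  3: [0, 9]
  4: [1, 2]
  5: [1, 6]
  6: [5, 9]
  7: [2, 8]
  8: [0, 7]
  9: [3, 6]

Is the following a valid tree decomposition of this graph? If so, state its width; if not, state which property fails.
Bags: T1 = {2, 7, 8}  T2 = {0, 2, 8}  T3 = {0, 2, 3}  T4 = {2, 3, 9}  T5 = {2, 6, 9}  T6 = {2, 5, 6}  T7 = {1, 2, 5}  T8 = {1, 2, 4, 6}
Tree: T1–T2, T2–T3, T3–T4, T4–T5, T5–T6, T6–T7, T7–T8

No — bags containing vertex 6 are not connected in the tree.

A tree decomposition must satisfy three properties: every vertex lies in some bag; for every edge, both endpoints lie together in some bag; and for every vertex, the bags containing it form a connected subtree. Here bags containing vertex 6 are not connected in the tree, so the decomposition is invalid.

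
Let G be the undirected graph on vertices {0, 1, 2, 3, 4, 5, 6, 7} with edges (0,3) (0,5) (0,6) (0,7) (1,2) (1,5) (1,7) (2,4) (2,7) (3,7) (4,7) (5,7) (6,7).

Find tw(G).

2

A width-2 tree decomposition is:
Bags: B1 = {1, 5, 7}  B2 = {0, 5, 7}  B3 = {0, 6, 7}  B4 = {0, 3, 7}  B5 = {1, 2, 7}  B6 = {2, 4, 7}
Tree: B1–B2, B2–B3, B2–B4, B1–B5, B5–B6
Every bag has size at most 3, so the width is 3 − 1 = 2 and tw(G) ≤ 2. Conversely, {0, 3, 7} is a clique of size 3, and the vertices of any clique must share a bag in every tree decomposition; so some bag has ≥ 3 vertices and tw(G) ≥ 2. Therefore the treewidth is 2.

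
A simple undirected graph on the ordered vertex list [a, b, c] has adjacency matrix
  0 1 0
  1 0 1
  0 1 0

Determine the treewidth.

A width-1 tree decomposition is:
Bags: B1 = {a, b}  B2 = {b, c}
Tree: B1–B2
Every bag has size at most 2, so the width is 2 − 1 = 1 and tw(G) ≤ 1. Any graph with an edge has treewidth ≥ 1, and G has the edge b–a. Therefore the treewidth is 1.

1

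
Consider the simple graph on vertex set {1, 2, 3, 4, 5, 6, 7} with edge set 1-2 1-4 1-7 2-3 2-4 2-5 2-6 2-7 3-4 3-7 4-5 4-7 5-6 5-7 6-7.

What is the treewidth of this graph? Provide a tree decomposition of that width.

Treewidth 3.
Bags: B1 = {2, 3, 4, 7}  B2 = {2, 4, 5, 7}  B3 = {2, 5, 6, 7}  B4 = {1, 2, 4, 7}
Tree: B1–B2, B2–B3, B2–B4

The largest bag has 4 vertices, giving width 3; this decomposition certifies tw(G) ≤ 3. For the lower bound, the 4 vertices {1, 2, 4, 7} are pairwise adjacent, and any tree decomposition puts a clique entirely inside one bag — forcing width ≥ 3. Hence tw(G) = 3 exactly.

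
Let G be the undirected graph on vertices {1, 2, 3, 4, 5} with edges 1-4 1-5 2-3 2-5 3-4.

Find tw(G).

A width-2 tree decomposition is:
Bags: B1 = {2, 3, 5}  B2 = {3, 4, 5}  B3 = {1, 4, 5}
Tree: B1–B2, B2–B3
Each bag holds 3 vertices, so the decomposition has width 2, which upper-bounds the treewidth. The edges 5–2–3–4–1–5 form a cycle, so G is not a tree and its treewidth is at least 2. The upper and lower bounds meet at 2, so that is the treewidth.

2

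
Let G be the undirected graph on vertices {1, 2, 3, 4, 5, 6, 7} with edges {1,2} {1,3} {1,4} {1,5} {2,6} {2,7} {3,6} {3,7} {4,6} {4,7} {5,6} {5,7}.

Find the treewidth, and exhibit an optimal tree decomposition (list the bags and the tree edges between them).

Treewidth 3.
Bags: B1 = {1, 5, 6, 7}  B2 = {1, 4, 6, 7}  B3 = {1, 3, 6, 7}  B4 = {1, 2, 6, 7}
Tree: B1–B2, B2–B3, B3–B4

Each bag holds 4 vertices, so the decomposition has width 3, which upper-bounds the treewidth. For the lower bound: the 4 vertex sets {5,6}, {1,4}, {7}, {3} are disjoint, each induces a connected subgraph, and every pair is joined by at least one edge of G. Contracting each set to a single vertex therefore yields K_{4} as a minor, and since treewidth is minor-monotone, tw(G) ≥ tw(K_{4}) = 3. Combining the bounds, tw(G) = 3.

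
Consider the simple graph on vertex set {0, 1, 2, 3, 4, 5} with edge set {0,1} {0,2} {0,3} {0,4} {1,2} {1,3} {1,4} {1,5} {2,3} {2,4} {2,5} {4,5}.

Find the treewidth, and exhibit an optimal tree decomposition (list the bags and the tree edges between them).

The largest bag has 4 vertices, giving width 3; this decomposition certifies tw(G) ≤ 3. On the other hand G contains the 4-clique {0, 1, 2, 3}. A clique must lie in a single bag of any decomposition, so no decomposition can have width below 3. Hence tw(G) = 3 exactly.

Treewidth 3.
One optimal decomposition is:
Bags: B1 = {0, 1, 2, 4}  B2 = {1, 2, 4, 5}  B3 = {0, 1, 2, 3}
Tree: B1–B2, B1–B3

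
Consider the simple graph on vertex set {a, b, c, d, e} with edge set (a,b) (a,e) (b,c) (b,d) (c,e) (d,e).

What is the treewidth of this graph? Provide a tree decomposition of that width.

Treewidth 2.
One optimal decomposition is:
Bags: B1 = {b, c, e}  B2 = {a, b, e}  B3 = {b, d, e}
Tree: B1–B2, B2–B3

The largest bag has 3 vertices, giving width 2; this decomposition certifies tw(G) ≤ 2. For the lower bound, G contains the cycle b–c–e–a–b, so G is not a forest; only forests have treewidth ≤ 1, hence tw(G) ≥ 2. Hence tw(G) = 2 exactly.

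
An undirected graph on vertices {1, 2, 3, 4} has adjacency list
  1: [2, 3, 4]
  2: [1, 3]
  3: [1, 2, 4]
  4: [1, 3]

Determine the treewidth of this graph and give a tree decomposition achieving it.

Treewidth 2.
Bags: B1 = {1, 2, 3}  B2 = {1, 3, 4}
Tree: B1–B2

Each bag holds 3 vertices, so the decomposition has width 2, which upper-bounds the treewidth. On the other hand G contains the 3-clique {1, 2, 3}. A clique must lie in a single bag of any decomposition, so no decomposition can have width below 2. Hence tw(G) = 2 exactly.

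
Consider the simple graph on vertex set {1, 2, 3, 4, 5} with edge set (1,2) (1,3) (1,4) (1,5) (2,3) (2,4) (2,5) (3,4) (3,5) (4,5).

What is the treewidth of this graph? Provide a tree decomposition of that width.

Treewidth 4.
One such decomposition:
Bags: B1 = {1, 2, 3, 4, 5}
Tree: (single bag)

A single bag containing all 5 vertices is trivially a valid decomposition of width 4. For the lower bound, the 5 vertices {1, 2, 3, 4, 5} are pairwise adjacent, and any tree decomposition puts a clique entirely inside one bag — forcing width ≥ 4. Combining the bounds, tw(G) = 4.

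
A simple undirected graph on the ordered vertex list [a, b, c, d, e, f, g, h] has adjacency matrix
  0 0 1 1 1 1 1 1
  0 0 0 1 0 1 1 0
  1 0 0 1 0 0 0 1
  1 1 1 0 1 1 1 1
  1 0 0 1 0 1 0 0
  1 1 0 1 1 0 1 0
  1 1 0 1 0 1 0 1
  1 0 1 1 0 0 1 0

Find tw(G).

A width-3 tree decomposition is:
Bags: B1 = {a, d, g, h}  B2 = {a, d, f, g}  B3 = {a, c, d, h}  B4 = {a, d, e, f}  B5 = {b, d, f, g}
Tree: B1–B2, B1–B3, B2–B4, B2–B5
The largest bag has 4 vertices, giving width 3; this decomposition certifies tw(G) ≤ 3. For the lower bound, the 4 vertices {a, d, g, h} are pairwise adjacent, and any tree decomposition puts a clique entirely inside one bag — forcing width ≥ 3. Therefore the treewidth is 3.

3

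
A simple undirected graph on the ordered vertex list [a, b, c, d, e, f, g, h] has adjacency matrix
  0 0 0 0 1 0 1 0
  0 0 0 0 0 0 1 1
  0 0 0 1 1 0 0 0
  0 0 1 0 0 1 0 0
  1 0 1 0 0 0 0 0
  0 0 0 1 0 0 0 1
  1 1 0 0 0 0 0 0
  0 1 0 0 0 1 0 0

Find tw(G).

2

A width-2 tree decomposition is:
Bags: B1 = {b, g, h}  B2 = {f, g, h}  B3 = {d, f, g}  B4 = {c, d, g}  B5 = {c, e, g}  B6 = {a, e, g}
Tree: B1–B2, B2–B3, B3–B4, B4–B5, B5–B6
Every bag has size at most 3, so the width is 3 − 1 = 2 and tw(G) ≤ 2. The edges g–b–h–f–d–c–e–a–g form a cycle, so G is not a tree and its treewidth is at least 2. Therefore the treewidth is 2.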